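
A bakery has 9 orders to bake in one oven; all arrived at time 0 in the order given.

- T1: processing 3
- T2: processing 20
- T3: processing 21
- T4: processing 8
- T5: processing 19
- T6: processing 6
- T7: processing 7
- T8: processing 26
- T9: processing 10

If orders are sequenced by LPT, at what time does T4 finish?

104

LPT (decreasing processing time): T8 T3 T2 T5 T9 T4 T7 T6 T1.
T8: 0→26
T3: 26→47
T2: 47→67
T5: 67→86
T9: 86→96
T4: 96→104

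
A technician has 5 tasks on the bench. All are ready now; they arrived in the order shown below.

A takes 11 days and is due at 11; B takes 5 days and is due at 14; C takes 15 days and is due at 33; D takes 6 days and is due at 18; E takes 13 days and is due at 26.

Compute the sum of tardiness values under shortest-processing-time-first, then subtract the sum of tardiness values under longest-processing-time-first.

-56

SPT (increasing processing time): B D A E C.
B: 0→5, due 14, tardiness 0
D: 5→11, due 18, tardiness 0
A: 11→22, due 11, tardiness 11
E: 22→35, due 26, tardiness 9
C: 35→50, due 33, tardiness 17
Sum = 0+0+11+9+17 = 37.
LPT (decreasing processing time): C E A D B.
C: 0→15, due 33, tardiness 0
E: 15→28, due 26, tardiness 2
A: 28→39, due 11, tardiness 28
D: 39→45, due 18, tardiness 27
B: 45→50, due 14, tardiness 36
Sum = 0+2+28+27+36 = 93.
Difference = 37 − 93 = -56.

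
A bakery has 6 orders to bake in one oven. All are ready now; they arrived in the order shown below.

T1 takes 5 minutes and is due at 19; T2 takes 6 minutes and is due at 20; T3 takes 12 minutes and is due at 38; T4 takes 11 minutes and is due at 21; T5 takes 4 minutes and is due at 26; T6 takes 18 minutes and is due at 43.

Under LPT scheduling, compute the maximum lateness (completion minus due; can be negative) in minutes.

LPT (decreasing processing time): T6 T3 T4 T2 T1 T5.
T6: 0→18, due 43, lateness -25
T3: 18→30, due 38, lateness -8
T4: 30→41, due 21, lateness 20
T2: 41→47, due 20, lateness 27
T1: 47→52, due 19, lateness 33
T5: 52→56, due 26, lateness 30
Maximum = 33.

33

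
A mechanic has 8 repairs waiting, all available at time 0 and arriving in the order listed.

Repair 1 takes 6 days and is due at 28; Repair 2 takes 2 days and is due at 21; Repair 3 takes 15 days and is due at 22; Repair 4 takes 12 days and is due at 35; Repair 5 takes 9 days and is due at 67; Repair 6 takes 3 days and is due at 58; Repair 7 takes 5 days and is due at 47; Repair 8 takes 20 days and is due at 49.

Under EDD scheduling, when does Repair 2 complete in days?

EDD (increasing due date): Repair 2 Repair 3 Repair 1 Repair 4 Repair 7 Repair 8 Repair 6 Repair 5.
Repair 2: 0→2

2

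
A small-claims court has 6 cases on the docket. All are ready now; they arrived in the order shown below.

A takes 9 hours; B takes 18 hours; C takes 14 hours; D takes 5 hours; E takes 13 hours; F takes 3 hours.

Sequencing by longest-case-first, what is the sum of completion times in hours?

LPT (decreasing processing time): B C E A D F.
B: 0→18
C: 18→32
E: 32→45
A: 45→54
D: 54→59
F: 59→62
Sum = 18+32+45+54+59+62 = 270.

270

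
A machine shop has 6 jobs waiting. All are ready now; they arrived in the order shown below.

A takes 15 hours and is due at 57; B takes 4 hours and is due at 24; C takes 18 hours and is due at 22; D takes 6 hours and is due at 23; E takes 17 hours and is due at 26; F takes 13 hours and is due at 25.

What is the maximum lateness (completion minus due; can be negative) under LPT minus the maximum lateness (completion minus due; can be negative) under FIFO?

1

LPT (decreasing processing time): C E A F D B.
C: 0→18, due 22, lateness -4
E: 18→35, due 26, lateness 9
A: 35→50, due 57, lateness -7
F: 50→63, due 25, lateness 38
D: 63→69, due 23, lateness 46
B: 69→73, due 24, lateness 49
Maximum = 49.
FIFO (arrival order): A B C D E F.
A: 0→15, due 57, lateness -42
B: 15→19, due 24, lateness -5
C: 19→37, due 22, lateness 15
D: 37→43, due 23, lateness 20
E: 43→60, due 26, lateness 34
F: 60→73, due 25, lateness 48
Maximum = 48.
Difference = 49 − 48 = 1.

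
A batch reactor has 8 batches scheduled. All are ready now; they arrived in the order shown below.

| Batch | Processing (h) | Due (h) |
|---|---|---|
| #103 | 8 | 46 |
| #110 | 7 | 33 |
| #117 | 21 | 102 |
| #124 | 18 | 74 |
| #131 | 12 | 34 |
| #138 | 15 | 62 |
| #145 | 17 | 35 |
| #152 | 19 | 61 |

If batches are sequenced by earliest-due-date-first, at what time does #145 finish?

EDD (increasing due date): #110 #131 #145 #103 #152 #138 #124 #117.
#110: 0→7
#131: 7→19
#145: 19→36

36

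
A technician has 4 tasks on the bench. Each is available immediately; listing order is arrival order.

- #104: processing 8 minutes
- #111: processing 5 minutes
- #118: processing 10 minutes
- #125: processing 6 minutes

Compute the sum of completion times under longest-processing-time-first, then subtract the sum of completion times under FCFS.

8

LPT (decreasing processing time): #118 #104 #125 #111.
#118: 0→10
#104: 10→18
#125: 18→24
#111: 24→29
Sum = 10+18+24+29 = 81.
FIFO (arrival order): #104 #111 #118 #125.
#104: 0→8
#111: 8→13
#118: 13→23
#125: 23→29
Sum = 8+13+23+29 = 73.
Difference = 81 − 73 = 8.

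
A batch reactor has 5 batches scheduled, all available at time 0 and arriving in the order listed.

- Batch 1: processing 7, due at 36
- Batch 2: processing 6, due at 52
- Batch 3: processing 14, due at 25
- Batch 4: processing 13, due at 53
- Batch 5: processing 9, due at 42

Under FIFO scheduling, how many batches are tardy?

FIFO (arrival order): Batch 1 Batch 2 Batch 3 Batch 4 Batch 5.
Batch 1: 0→7, due 36, tardiness 0
Batch 2: 7→13, due 52, tardiness 0
Batch 3: 13→27, due 25, tardiness 2
Batch 4: 27→40, due 53, tardiness 0
Batch 5: 40→49, due 42, tardiness 7
Late batches: 2.

2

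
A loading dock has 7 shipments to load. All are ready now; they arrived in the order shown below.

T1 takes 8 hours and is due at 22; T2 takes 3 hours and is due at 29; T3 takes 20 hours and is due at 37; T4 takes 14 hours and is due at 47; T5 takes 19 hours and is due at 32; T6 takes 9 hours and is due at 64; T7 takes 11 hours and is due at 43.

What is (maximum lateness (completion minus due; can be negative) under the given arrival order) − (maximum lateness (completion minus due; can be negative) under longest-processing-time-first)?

FIFO (arrival order): T1 T2 T3 T4 T5 T6 T7.
T1: 0→8, due 22, lateness -14
T2: 8→11, due 29, lateness -18
T3: 11→31, due 37, lateness -6
T4: 31→45, due 47, lateness -2
T5: 45→64, due 32, lateness 32
T6: 64→73, due 64, lateness 9
T7: 73→84, due 43, lateness 41
Maximum = 41.
LPT (decreasing processing time): T3 T5 T4 T7 T6 T1 T2.
T3: 0→20, due 37, lateness -17
T5: 20→39, due 32, lateness 7
T4: 39→53, due 47, lateness 6
T7: 53→64, due 43, lateness 21
T6: 64→73, due 64, lateness 9
T1: 73→81, due 22, lateness 59
T2: 81→84, due 29, lateness 55
Maximum = 59.
Difference = 41 − 59 = -18.

-18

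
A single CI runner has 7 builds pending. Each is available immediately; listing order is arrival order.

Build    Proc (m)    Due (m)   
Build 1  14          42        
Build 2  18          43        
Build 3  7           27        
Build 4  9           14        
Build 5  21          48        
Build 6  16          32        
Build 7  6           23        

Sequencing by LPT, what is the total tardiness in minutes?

LPT (decreasing processing time): Build 5 Build 2 Build 6 Build 1 Build 4 Build 3 Build 7.
Build 5: 0→21, due 48, tardiness 0
Build 2: 21→39, due 43, tardiness 0
Build 6: 39→55, due 32, tardiness 23
Build 1: 55→69, due 42, tardiness 27
Build 4: 69→78, due 14, tardiness 64
Build 3: 78→85, due 27, tardiness 58
Build 7: 85→91, due 23, tardiness 68
Sum = 0+0+23+27+64+58+68 = 240.

240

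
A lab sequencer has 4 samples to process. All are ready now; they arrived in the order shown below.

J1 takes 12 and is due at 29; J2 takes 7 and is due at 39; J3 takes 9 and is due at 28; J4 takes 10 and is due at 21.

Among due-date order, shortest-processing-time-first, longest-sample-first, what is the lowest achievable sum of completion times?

EDD (increasing due date): J4 J3 J1 J2.
J4: 0→10
J3: 10→19
J1: 19→31
J2: 31→38
Sum = 10+19+31+38 = 98.
SPT (increasing processing time): J2 J3 J4 J1.
J2: 0→7
J3: 7→16
J4: 16→26
J1: 26→38
Sum = 7+16+26+38 = 87.
LPT (decreasing processing time): J1 J4 J3 J2.
J1: 0→12
J4: 12→22
J3: 22→31
J2: 31→38
Sum = 12+22+31+38 = 103.
EDD 98, SPT 87, LPT 103 → minimum 87.

87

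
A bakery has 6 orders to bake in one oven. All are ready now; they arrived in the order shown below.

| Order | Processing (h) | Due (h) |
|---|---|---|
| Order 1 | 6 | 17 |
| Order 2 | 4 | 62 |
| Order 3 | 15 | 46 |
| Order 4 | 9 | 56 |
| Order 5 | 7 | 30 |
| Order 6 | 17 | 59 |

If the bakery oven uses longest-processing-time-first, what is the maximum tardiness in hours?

LPT (decreasing processing time): Order 6 Order 3 Order 4 Order 5 Order 1 Order 2.
Order 6: 0→17, due 59, tardiness 0
Order 3: 17→32, due 46, tardiness 0
Order 4: 32→41, due 56, tardiness 0
Order 5: 41→48, due 30, tardiness 18
Order 1: 48→54, due 17, tardiness 37
Order 2: 54→58, due 62, tardiness 0
Maximum = 37.

37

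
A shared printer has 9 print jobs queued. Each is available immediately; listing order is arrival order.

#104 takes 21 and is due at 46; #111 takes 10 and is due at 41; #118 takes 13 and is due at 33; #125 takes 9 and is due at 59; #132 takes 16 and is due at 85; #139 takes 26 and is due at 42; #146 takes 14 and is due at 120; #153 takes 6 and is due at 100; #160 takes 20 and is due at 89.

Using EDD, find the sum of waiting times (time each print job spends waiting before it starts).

565

EDD (increasing due date): #118 #111 #139 #104 #125 #132 #160 #153 #146.
#118: waits 0, runs 0→13
#111: waits 13, runs 13→23
#139: waits 23, runs 23→49
#104: waits 49, runs 49→70
#125: waits 70, runs 70→79
#132: waits 79, runs 79→95
#160: waits 95, runs 95→115
#153: waits 115, runs 115→121
#146: waits 121, runs 121→135
Sum = 0+13+23+49+70+79+95+115+121 = 565.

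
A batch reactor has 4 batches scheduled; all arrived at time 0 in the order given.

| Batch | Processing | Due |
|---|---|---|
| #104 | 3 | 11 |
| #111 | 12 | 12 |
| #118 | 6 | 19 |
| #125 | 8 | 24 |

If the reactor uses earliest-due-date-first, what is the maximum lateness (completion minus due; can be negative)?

EDD (increasing due date): #104 #111 #118 #125.
#104: 0→3, due 11, lateness -8
#111: 3→15, due 12, lateness 3
#118: 15→21, due 19, lateness 2
#125: 21→29, due 24, lateness 5
Maximum = 5.

5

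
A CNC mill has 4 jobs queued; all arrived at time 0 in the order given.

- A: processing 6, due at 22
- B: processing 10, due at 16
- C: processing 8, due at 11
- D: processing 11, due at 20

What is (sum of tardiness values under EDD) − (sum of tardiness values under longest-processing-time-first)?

EDD (increasing due date): C B D A.
C: 0→8, due 11, tardiness 0
B: 8→18, due 16, tardiness 2
D: 18→29, due 20, tardiness 9
A: 29→35, due 22, tardiness 13
Sum = 0+2+9+13 = 24.
LPT (decreasing processing time): D B C A.
D: 0→11, due 20, tardiness 0
B: 11→21, due 16, tardiness 5
C: 21→29, due 11, tardiness 18
A: 29→35, due 22, tardiness 13
Sum = 0+5+18+13 = 36.
Difference = 24 − 36 = -12.

-12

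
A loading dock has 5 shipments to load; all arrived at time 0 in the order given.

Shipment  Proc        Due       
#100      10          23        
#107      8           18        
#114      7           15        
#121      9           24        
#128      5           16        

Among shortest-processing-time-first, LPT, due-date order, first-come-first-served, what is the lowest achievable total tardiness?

SPT (increasing processing time): #128 #114 #107 #121 #100.
#128: 0→5, due 16, tardiness 0
#114: 5→12, due 15, tardiness 0
#107: 12→20, due 18, tardiness 2
#121: 20→29, due 24, tardiness 5
#100: 29→39, due 23, tardiness 16
Sum = 0+0+2+5+16 = 23.
LPT (decreasing processing time): #100 #121 #107 #114 #128.
#100: 0→10, due 23, tardiness 0
#121: 10→19, due 24, tardiness 0
#107: 19→27, due 18, tardiness 9
#114: 27→34, due 15, tardiness 19
#128: 34→39, due 16, tardiness 23
Sum = 0+0+9+19+23 = 51.
EDD (increasing due date): #114 #128 #107 #100 #121.
#114: 0→7, due 15, tardiness 0
#128: 7→12, due 16, tardiness 0
#107: 12→20, due 18, tardiness 2
#100: 20→30, due 23, tardiness 7
#121: 30→39, due 24, tardiness 15
Sum = 0+0+2+7+15 = 24.
FIFO (arrival order): #100 #107 #114 #121 #128.
#100: 0→10, due 23, tardiness 0
#107: 10→18, due 18, tardiness 0
#114: 18→25, due 15, tardiness 10
#121: 25→34, due 24, tardiness 10
#128: 34→39, due 16, tardiness 23
Sum = 0+0+10+10+23 = 43.
SPT 23, LPT 51, EDD 24, FIFO 43 → minimum 23.

23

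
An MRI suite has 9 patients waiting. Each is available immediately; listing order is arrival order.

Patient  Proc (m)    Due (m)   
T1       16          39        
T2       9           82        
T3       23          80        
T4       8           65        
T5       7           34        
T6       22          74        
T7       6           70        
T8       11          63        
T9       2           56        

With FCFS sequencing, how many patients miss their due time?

5

FIFO (arrival order): T1 T2 T3 T4 T5 T6 T7 T8 T9.
T1: 0→16, due 39, tardiness 0
T2: 16→25, due 82, tardiness 0
T3: 25→48, due 80, tardiness 0
T4: 48→56, due 65, tardiness 0
T5: 56→63, due 34, tardiness 29
T6: 63→85, due 74, tardiness 11
T7: 85→91, due 70, tardiness 21
T8: 91→102, due 63, tardiness 39
T9: 102→104, due 56, tardiness 48
Late patients: 5.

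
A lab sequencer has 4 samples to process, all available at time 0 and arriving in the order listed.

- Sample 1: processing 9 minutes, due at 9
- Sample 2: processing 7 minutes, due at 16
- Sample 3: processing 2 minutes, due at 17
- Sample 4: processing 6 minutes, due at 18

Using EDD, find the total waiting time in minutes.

EDD (increasing due date): Sample 1 Sample 2 Sample 3 Sample 4.
Sample 1: waits 0, runs 0→9
Sample 2: waits 9, runs 9→16
Sample 3: waits 16, runs 16→18
Sample 4: waits 18, runs 18→24
Sum = 0+9+16+18 = 43.

43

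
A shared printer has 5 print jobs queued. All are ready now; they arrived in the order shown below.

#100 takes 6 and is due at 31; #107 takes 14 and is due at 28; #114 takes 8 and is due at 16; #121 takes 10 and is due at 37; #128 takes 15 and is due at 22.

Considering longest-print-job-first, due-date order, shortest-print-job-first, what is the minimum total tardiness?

38

LPT (decreasing processing time): #128 #107 #121 #114 #100.
#128: 0→15, due 22, tardiness 0
#107: 15→29, due 28, tardiness 1
#121: 29→39, due 37, tardiness 2
#114: 39→47, due 16, tardiness 31
#100: 47→53, due 31, tardiness 22
Sum = 0+1+2+31+22 = 56.
EDD (increasing due date): #114 #128 #107 #100 #121.
#114: 0→8, due 16, tardiness 0
#128: 8→23, due 22, tardiness 1
#107: 23→37, due 28, tardiness 9
#100: 37→43, due 31, tardiness 12
#121: 43→53, due 37, tardiness 16
Sum = 0+1+9+12+16 = 38.
SPT (increasing processing time): #100 #114 #121 #107 #128.
#100: 0→6, due 31, tardiness 0
#114: 6→14, due 16, tardiness 0
#121: 14→24, due 37, tardiness 0
#107: 24→38, due 28, tardiness 10
#128: 38→53, due 22, tardiness 31
Sum = 0+0+0+10+31 = 41.
LPT 56, EDD 38, SPT 41 → minimum 38.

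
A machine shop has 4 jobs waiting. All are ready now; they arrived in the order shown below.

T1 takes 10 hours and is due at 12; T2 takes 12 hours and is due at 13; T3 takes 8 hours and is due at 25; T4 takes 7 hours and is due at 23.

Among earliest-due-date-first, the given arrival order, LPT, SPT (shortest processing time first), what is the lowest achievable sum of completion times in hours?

84

EDD (increasing due date): T1 T2 T4 T3.
T1: 0→10
T2: 10→22
T4: 22→29
T3: 29→37
Sum = 10+22+29+37 = 98.
FIFO (arrival order): T1 T2 T3 T4.
T1: 0→10
T2: 10→22
T3: 22→30
T4: 30→37
Sum = 10+22+30+37 = 99.
LPT (decreasing processing time): T2 T1 T3 T4.
T2: 0→12
T1: 12→22
T3: 22→30
T4: 30→37
Sum = 12+22+30+37 = 101.
SPT (increasing processing time): T4 T3 T1 T2.
T4: 0→7
T3: 7→15
T1: 15→25
T2: 25→37
Sum = 7+15+25+37 = 84.
EDD 98, FIFO 99, LPT 101, SPT 84 → minimum 84.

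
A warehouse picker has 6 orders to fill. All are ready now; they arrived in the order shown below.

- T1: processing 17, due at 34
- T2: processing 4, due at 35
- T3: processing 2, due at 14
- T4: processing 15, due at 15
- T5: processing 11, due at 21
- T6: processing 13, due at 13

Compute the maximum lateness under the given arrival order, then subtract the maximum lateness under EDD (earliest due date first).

22

FIFO (arrival order): T1 T2 T3 T4 T5 T6.
T1: 0→17, due 34, lateness -17
T2: 17→21, due 35, lateness -14
T3: 21→23, due 14, lateness 9
T4: 23→38, due 15, lateness 23
T5: 38→49, due 21, lateness 28
T6: 49→62, due 13, lateness 49
Maximum = 49.
EDD (increasing due date): T6 T3 T4 T5 T1 T2.
T6: 0→13, due 13, lateness 0
T3: 13→15, due 14, lateness 1
T4: 15→30, due 15, lateness 15
T5: 30→41, due 21, lateness 20
T1: 41→58, due 34, lateness 24
T2: 58→62, due 35, lateness 27
Maximum = 27.
Difference = 49 − 27 = 22.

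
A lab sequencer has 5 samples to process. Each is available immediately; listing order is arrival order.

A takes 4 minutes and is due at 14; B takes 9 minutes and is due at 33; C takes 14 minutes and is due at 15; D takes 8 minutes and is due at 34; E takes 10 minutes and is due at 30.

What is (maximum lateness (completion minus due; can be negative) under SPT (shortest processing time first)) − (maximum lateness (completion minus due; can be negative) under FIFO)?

15

SPT (increasing processing time): A D B E C.
A: 0→4, due 14, lateness -10
D: 4→12, due 34, lateness -22
B: 12→21, due 33, lateness -12
E: 21→31, due 30, lateness 1
C: 31→45, due 15, lateness 30
Maximum = 30.
FIFO (arrival order): A B C D E.
A: 0→4, due 14, lateness -10
B: 4→13, due 33, lateness -20
C: 13→27, due 15, lateness 12
D: 27→35, due 34, lateness 1
E: 35→45, due 30, lateness 15
Maximum = 15.
Difference = 30 − 15 = 15.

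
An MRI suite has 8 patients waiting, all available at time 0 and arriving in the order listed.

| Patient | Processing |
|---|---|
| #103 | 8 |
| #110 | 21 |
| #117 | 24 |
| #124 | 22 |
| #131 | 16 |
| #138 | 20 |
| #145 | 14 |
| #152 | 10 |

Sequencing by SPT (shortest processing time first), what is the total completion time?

SPT (increasing processing time): #103 #152 #145 #131 #138 #110 #124 #117.
#103: 0→8
#152: 8→18
#145: 18→32
#131: 32→48
#138: 48→68
#110: 68→89
#124: 89→111
#117: 111→135
Sum = 8+18+32+48+68+89+111+135 = 509.

509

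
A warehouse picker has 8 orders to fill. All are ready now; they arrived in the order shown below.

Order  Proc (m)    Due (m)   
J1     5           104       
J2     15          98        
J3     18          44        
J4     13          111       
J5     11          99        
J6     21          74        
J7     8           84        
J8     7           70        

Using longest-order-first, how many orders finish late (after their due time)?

LPT (decreasing processing time): J6 J3 J2 J4 J5 J7 J8 J1.
J6: 0→21, due 74, tardiness 0
J3: 21→39, due 44, tardiness 0
J2: 39→54, due 98, tardiness 0
J4: 54→67, due 111, tardiness 0
J5: 67→78, due 99, tardiness 0
J7: 78→86, due 84, tardiness 2
J8: 86→93, due 70, tardiness 23
J1: 93→98, due 104, tardiness 0
Late orders: 2.

2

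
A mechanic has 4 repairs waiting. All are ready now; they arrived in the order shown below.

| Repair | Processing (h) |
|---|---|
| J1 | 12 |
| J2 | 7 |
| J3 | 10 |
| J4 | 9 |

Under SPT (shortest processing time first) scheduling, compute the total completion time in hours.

87

SPT (increasing processing time): J2 J4 J3 J1.
J2: 0→7
J4: 7→16
J3: 16→26
J1: 26→38
Sum = 7+16+26+38 = 87.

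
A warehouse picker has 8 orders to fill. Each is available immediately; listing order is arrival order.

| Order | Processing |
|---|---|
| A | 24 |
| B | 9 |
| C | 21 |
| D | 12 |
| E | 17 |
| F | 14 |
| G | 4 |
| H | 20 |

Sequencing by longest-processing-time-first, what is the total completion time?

658

LPT (decreasing processing time): A C H E F D B G.
A: 0→24
C: 24→45
H: 45→65
E: 65→82
F: 82→96
D: 96→108
B: 108→117
G: 117→121
Sum = 24+45+65+82+96+108+117+121 = 658.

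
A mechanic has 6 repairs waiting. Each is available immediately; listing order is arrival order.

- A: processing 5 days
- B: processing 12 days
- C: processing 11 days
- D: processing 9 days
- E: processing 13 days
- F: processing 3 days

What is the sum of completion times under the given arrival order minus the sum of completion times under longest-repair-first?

FIFO (arrival order): A B C D E F.
A: 0→5
B: 5→17
C: 17→28
D: 28→37
E: 37→50
F: 50→53
Sum = 5+17+28+37+50+53 = 190.
LPT (decreasing processing time): E B C D A F.
E: 0→13
B: 13→25
C: 25→36
D: 36→45
A: 45→50
F: 50→53
Sum = 13+25+36+45+50+53 = 222.
Difference = 190 − 222 = -32.

-32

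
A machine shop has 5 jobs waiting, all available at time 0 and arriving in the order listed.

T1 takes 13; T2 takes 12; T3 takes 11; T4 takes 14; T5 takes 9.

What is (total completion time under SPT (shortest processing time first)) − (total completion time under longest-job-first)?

SPT (increasing processing time): T5 T3 T2 T1 T4.
T5: 0→9
T3: 9→20
T2: 20→32
T1: 32→45
T4: 45→59
Sum = 9+20+32+45+59 = 165.
LPT (decreasing processing time): T4 T1 T2 T3 T5.
T4: 0→14
T1: 14→27
T2: 27→39
T3: 39→50
T5: 50→59
Sum = 14+27+39+50+59 = 189.
Difference = 165 − 189 = -24.

-24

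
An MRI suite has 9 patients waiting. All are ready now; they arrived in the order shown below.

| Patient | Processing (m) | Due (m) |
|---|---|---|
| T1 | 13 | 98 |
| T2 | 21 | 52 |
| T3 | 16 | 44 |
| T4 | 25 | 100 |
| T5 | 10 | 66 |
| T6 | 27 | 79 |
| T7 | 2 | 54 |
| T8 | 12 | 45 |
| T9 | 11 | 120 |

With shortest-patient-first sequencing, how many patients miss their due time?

4

SPT (increasing processing time): T7 T5 T9 T8 T1 T3 T2 T4 T6.
T7: 0→2, due 54, tardiness 0
T5: 2→12, due 66, tardiness 0
T9: 12→23, due 120, tardiness 0
T8: 23→35, due 45, tardiness 0
T1: 35→48, due 98, tardiness 0
T3: 48→64, due 44, tardiness 20
T2: 64→85, due 52, tardiness 33
T4: 85→110, due 100, tardiness 10
T6: 110→137, due 79, tardiness 58
Late patients: 4.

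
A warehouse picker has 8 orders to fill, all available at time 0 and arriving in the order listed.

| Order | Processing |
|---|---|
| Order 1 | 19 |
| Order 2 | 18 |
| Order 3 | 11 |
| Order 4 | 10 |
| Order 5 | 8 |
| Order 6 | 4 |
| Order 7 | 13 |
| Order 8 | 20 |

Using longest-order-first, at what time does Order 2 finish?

57

LPT (decreasing processing time): Order 8 Order 1 Order 2 Order 7 Order 3 Order 4 Order 5 Order 6.
Order 8: 0→20
Order 1: 20→39
Order 2: 39→57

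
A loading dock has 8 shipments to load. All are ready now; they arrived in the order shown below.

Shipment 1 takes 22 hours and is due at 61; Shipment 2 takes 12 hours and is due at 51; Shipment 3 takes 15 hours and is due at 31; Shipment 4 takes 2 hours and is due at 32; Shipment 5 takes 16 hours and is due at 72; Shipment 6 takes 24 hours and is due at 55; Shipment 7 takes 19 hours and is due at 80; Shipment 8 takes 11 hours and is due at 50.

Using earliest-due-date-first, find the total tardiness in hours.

105

EDD (increasing due date): Shipment 3 Shipment 4 Shipment 8 Shipment 2 Shipment 6 Shipment 1 Shipment 5 Shipment 7.
Shipment 3: 0→15, due 31, tardiness 0
Shipment 4: 15→17, due 32, tardiness 0
Shipment 8: 17→28, due 50, tardiness 0
Shipment 2: 28→40, due 51, tardiness 0
Shipment 6: 40→64, due 55, tardiness 9
Shipment 1: 64→86, due 61, tardiness 25
Shipment 5: 86→102, due 72, tardiness 30
Shipment 7: 102→121, due 80, tardiness 41
Sum = 0+0+0+0+9+25+30+41 = 105.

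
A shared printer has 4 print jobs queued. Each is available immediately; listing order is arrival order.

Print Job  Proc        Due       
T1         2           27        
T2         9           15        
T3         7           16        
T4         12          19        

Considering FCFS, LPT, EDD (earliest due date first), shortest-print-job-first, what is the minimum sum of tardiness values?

FIFO (arrival order): T1 T2 T3 T4.
T1: 0→2, due 27, tardiness 0
T2: 2→11, due 15, tardiness 0
T3: 11→18, due 16, tardiness 2
T4: 18→30, due 19, tardiness 11
Sum = 0+0+2+11 = 13.
LPT (decreasing processing time): T4 T2 T3 T1.
T4: 0→12, due 19, tardiness 0
T2: 12→21, due 15, tardiness 6
T3: 21→28, due 16, tardiness 12
T1: 28→30, due 27, tardiness 3
Sum = 0+6+12+3 = 21.
EDD (increasing due date): T2 T3 T4 T1.
T2: 0→9, due 15, tardiness 0
T3: 9→16, due 16, tardiness 0
T4: 16→28, due 19, tardiness 9
T1: 28→30, due 27, tardiness 3
Sum = 0+0+9+3 = 12.
SPT (increasing processing time): T1 T3 T2 T4.
T1: 0→2, due 27, tardiness 0
T3: 2→9, due 16, tardiness 0
T2: 9→18, due 15, tardiness 3
T4: 18→30, due 19, tardiness 11
Sum = 0+0+3+11 = 14.
FIFO 13, LPT 21, EDD 12, SPT 14 → minimum 12.

12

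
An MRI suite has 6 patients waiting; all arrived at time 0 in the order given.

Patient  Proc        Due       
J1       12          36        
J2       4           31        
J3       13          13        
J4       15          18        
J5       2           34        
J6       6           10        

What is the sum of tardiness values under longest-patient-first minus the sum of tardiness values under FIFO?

LPT (decreasing processing time): J4 J3 J1 J6 J2 J5.
J4: 0→15, due 18, tardiness 0
J3: 15→28, due 13, tardiness 15
J1: 28→40, due 36, tardiness 4
J6: 40→46, due 10, tardiness 36
J2: 46→50, due 31, tardiness 19
J5: 50→52, due 34, tardiness 18
Sum = 0+15+4+36+19+18 = 92.
FIFO (arrival order): J1 J2 J3 J4 J5 J6.
J1: 0→12, due 36, tardiness 0
J2: 12→16, due 31, tardiness 0
J3: 16→29, due 13, tardiness 16
J4: 29→44, due 18, tardiness 26
J5: 44→46, due 34, tardiness 12
J6: 46→52, due 10, tardiness 42
Sum = 0+0+16+26+12+42 = 96.
Difference = 92 − 96 = -4.

-4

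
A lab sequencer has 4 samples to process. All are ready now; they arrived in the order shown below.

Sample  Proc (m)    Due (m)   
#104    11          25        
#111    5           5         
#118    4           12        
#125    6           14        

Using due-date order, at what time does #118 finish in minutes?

9

EDD (increasing due date): #111 #118 #125 #104.
#111: 0→5
#118: 5→9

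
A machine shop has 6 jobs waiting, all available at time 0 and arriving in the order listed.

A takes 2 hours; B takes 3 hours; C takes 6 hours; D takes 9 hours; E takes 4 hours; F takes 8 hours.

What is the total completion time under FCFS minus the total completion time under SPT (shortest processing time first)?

8

FIFO (arrival order): A B C D E F.
A: 0→2
B: 2→5
C: 5→11
D: 11→20
E: 20→24
F: 24→32
Sum = 2+5+11+20+24+32 = 94.
SPT (increasing processing time): A B E C F D.
A: 0→2
B: 2→5
E: 5→9
C: 9→15
F: 15→23
D: 23→32
Sum = 2+5+9+15+23+32 = 86.
Difference = 94 − 86 = 8.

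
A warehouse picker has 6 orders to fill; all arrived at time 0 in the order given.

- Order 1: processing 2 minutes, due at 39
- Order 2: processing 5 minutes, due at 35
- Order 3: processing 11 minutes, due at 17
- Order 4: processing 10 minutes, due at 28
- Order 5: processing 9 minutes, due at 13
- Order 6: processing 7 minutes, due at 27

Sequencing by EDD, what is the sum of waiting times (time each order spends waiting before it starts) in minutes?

135

EDD (increasing due date): Order 5 Order 3 Order 6 Order 4 Order 2 Order 1.
Order 5: waits 0, runs 0→9
Order 3: waits 9, runs 9→20
Order 6: waits 20, runs 20→27
Order 4: waits 27, runs 27→37
Order 2: waits 37, runs 37→42
Order 1: waits 42, runs 42→44
Sum = 0+9+20+27+37+42 = 135.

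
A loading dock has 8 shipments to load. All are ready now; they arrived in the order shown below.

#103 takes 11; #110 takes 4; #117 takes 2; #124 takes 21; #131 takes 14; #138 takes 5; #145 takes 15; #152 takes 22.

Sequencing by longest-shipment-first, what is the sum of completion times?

LPT (decreasing processing time): #152 #124 #145 #131 #103 #138 #110 #117.
#152: 0→22
#124: 22→43
#145: 43→58
#131: 58→72
#103: 72→83
#138: 83→88
#110: 88→92
#117: 92→94
Sum = 22+43+58+72+83+88+92+94 = 552.

552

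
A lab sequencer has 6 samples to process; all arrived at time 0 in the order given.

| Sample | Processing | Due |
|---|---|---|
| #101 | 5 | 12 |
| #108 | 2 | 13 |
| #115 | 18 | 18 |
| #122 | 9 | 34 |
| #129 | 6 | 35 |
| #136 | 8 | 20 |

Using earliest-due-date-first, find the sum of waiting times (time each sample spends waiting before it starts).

112

EDD (increasing due date): #101 #108 #115 #136 #122 #129.
#101: waits 0, runs 0→5
#108: waits 5, runs 5→7
#115: waits 7, runs 7→25
#136: waits 25, runs 25→33
#122: waits 33, runs 33→42
#129: waits 42, runs 42→48
Sum = 0+5+7+25+33+42 = 112.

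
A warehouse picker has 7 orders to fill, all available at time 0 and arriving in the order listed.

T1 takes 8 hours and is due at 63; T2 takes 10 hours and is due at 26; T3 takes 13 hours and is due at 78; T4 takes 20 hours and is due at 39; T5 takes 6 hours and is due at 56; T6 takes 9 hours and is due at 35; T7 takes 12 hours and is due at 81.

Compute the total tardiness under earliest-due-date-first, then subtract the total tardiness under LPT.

EDD (increasing due date): T2 T6 T4 T5 T1 T3 T7.
T2: 0→10, due 26, tardiness 0
T6: 10→19, due 35, tardiness 0
T4: 19→39, due 39, tardiness 0
T5: 39→45, due 56, tardiness 0
T1: 45→53, due 63, tardiness 0
T3: 53→66, due 78, tardiness 0
T7: 66→78, due 81, tardiness 0
Sum = 0+0+0+0+0+0+0 = 0.
LPT (decreasing processing time): T4 T3 T7 T2 T6 T1 T5.
T4: 0→20, due 39, tardiness 0
T3: 20→33, due 78, tardiness 0
T7: 33→45, due 81, tardiness 0
T2: 45→55, due 26, tardiness 29
T6: 55→64, due 35, tardiness 29
T1: 64→72, due 63, tardiness 9
T5: 72→78, due 56, tardiness 22
Sum = 0+0+0+29+29+9+22 = 89.
Difference = 0 − 89 = -89.

-89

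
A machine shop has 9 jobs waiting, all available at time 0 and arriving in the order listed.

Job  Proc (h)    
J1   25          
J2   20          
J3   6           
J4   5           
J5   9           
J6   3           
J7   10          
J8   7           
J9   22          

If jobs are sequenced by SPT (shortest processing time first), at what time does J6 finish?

SPT (increasing processing time): J6 J4 J3 J8 J5 J7 J2 J9 J1.
J6: 0→3

3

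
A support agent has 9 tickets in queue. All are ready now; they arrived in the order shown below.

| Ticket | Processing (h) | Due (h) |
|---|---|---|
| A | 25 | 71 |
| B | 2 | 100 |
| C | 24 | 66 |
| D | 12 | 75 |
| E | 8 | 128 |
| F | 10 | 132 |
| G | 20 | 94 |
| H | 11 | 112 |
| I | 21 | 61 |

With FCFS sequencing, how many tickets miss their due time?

2

FIFO (arrival order): A B C D E F G H I.
A: 0→25, due 71, tardiness 0
B: 25→27, due 100, tardiness 0
C: 27→51, due 66, tardiness 0
D: 51→63, due 75, tardiness 0
E: 63→71, due 128, tardiness 0
F: 71→81, due 132, tardiness 0
G: 81→101, due 94, tardiness 7
H: 101→112, due 112, tardiness 0
I: 112→133, due 61, tardiness 72
Late tickets: 2.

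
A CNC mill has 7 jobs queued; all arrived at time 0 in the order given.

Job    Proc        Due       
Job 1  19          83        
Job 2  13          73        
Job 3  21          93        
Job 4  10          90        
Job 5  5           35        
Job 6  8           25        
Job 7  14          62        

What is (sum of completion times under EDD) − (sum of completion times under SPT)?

20

EDD (increasing due date): Job 6 Job 5 Job 7 Job 2 Job 1 Job 4 Job 3.
Job 6: 0→8
Job 5: 8→13
Job 7: 13→27
Job 2: 27→40
Job 1: 40→59
Job 4: 59→69
Job 3: 69→90
Sum = 8+13+27+40+59+69+90 = 306.
SPT (increasing processing time): Job 5 Job 6 Job 4 Job 2 Job 7 Job 1 Job 3.
Job 5: 0→5
Job 6: 5→13
Job 4: 13→23
Job 2: 23→36
Job 7: 36→50
Job 1: 50→69
Job 3: 69→90
Sum = 5+13+23+36+50+69+90 = 286.
Difference = 306 − 286 = 20.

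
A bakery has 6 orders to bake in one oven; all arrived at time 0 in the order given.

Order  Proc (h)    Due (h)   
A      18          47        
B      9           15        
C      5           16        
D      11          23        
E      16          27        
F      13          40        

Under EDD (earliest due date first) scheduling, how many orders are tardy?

4

EDD (increasing due date): B C D E F A.
B: 0→9, due 15, tardiness 0
C: 9→14, due 16, tardiness 0
D: 14→25, due 23, tardiness 2
E: 25→41, due 27, tardiness 14
F: 41→54, due 40, tardiness 14
A: 54→72, due 47, tardiness 25
Late orders: 4.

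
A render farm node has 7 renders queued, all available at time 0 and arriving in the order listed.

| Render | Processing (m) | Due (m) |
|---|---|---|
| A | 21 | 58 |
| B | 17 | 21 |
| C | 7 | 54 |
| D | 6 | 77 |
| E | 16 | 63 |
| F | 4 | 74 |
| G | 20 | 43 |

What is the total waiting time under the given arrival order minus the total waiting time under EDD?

-36

FIFO (arrival order): A B C D E F G.
A: waits 0, runs 0→21
B: waits 21, runs 21→38
C: waits 38, runs 38→45
D: waits 45, runs 45→51
E: waits 51, runs 51→67
F: waits 67, runs 67→71
G: waits 71, runs 71→91
Sum = 0+21+38+45+51+67+71 = 293.
EDD (increasing due date): B G C A E F D.
B: waits 0, runs 0→17
G: waits 17, runs 17→37
C: waits 37, runs 37→44
A: waits 44, runs 44→65
E: waits 65, runs 65→81
F: waits 81, runs 81→85
D: waits 85, runs 85→91
Sum = 0+17+37+44+65+81+85 = 329.
Difference = 293 − 329 = -36.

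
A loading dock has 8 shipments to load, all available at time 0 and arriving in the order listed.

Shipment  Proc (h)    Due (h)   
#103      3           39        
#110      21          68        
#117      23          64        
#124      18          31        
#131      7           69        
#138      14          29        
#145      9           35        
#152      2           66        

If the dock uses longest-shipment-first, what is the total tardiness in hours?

238

LPT (decreasing processing time): #117 #110 #124 #138 #145 #131 #103 #152.
#117: 0→23, due 64, tardiness 0
#110: 23→44, due 68, tardiness 0
#124: 44→62, due 31, tardiness 31
#138: 62→76, due 29, tardiness 47
#145: 76→85, due 35, tardiness 50
#131: 85→92, due 69, tardiness 23
#103: 92→95, due 39, tardiness 56
#152: 95→97, due 66, tardiness 31
Sum = 0+0+31+47+50+23+56+31 = 238.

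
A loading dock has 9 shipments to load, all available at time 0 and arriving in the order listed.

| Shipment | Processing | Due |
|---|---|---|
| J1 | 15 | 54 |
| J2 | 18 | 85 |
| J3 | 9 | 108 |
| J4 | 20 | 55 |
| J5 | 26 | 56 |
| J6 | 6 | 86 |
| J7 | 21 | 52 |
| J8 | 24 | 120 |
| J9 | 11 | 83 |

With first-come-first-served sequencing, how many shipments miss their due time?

FIFO (arrival order): J1 J2 J3 J4 J5 J6 J7 J8 J9.
J1: 0→15, due 54, tardiness 0
J2: 15→33, due 85, tardiness 0
J3: 33→42, due 108, tardiness 0
J4: 42→62, due 55, tardiness 7
J5: 62→88, due 56, tardiness 32
J6: 88→94, due 86, tardiness 8
J7: 94→115, due 52, tardiness 63
J8: 115→139, due 120, tardiness 19
J9: 139→150, due 83, tardiness 67
Late shipments: 6.

6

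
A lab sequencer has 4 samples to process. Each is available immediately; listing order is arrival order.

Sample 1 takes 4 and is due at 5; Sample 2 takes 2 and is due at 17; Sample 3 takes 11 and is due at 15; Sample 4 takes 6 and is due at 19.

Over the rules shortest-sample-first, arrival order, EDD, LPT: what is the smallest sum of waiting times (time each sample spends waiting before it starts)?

SPT (increasing processing time): Sample 2 Sample 1 Sample 4 Sample 3.
Sample 2: waits 0, runs 0→2
Sample 1: waits 2, runs 2→6
Sample 4: waits 6, runs 6→12
Sample 3: waits 12, runs 12→23
Sum = 0+2+6+12 = 20.
FIFO (arrival order): Sample 1 Sample 2 Sample 3 Sample 4.
Sample 1: waits 0, runs 0→4
Sample 2: waits 4, runs 4→6
Sample 3: waits 6, runs 6→17
Sample 4: waits 17, runs 17→23
Sum = 0+4+6+17 = 27.
EDD (increasing due date): Sample 1 Sample 3 Sample 2 Sample 4.
Sample 1: waits 0, runs 0→4
Sample 3: waits 4, runs 4→15
Sample 2: waits 15, runs 15→17
Sample 4: waits 17, runs 17→23
Sum = 0+4+15+17 = 36.
LPT (decreasing processing time): Sample 3 Sample 4 Sample 1 Sample 2.
Sample 3: waits 0, runs 0→11
Sample 4: waits 11, runs 11→17
Sample 1: waits 17, runs 17→21
Sample 2: waits 21, runs 21→23
Sum = 0+11+17+21 = 49.
SPT 20, FIFO 27, EDD 36, LPT 49 → minimum 20.

20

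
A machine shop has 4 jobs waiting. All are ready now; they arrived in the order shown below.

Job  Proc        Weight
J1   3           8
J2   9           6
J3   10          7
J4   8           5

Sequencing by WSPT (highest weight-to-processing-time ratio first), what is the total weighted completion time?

397

WSPT (decreasing weight/processing-time ratio): J1 J3 J2 J4.
J1: finishes 3, weight 8, w·C = 24
J3: finishes 13, weight 7, w·C = 91
J2: finishes 22, weight 6, w·C = 132
J4: finishes 30, weight 5, w·C = 150
Sum = 24+91+132+150 = 397.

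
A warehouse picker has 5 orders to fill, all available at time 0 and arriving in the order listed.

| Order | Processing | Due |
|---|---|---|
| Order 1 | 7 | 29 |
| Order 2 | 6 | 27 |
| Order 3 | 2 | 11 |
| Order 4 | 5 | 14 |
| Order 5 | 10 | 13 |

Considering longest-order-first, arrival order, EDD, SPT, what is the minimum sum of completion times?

72

LPT (decreasing processing time): Order 5 Order 1 Order 2 Order 4 Order 3.
Order 5: 0→10
Order 1: 10→17
Order 2: 17→23
Order 4: 23→28
Order 3: 28→30
Sum = 10+17+23+28+30 = 108.
FIFO (arrival order): Order 1 Order 2 Order 3 Order 4 Order 5.
Order 1: 0→7
Order 2: 7→13
Order 3: 13→15
Order 4: 15→20
Order 5: 20→30
Sum = 7+13+15+20+30 = 85.
EDD (increasing due date): Order 3 Order 5 Order 4 Order 2 Order 1.
Order 3: 0→2
Order 5: 2→12
Order 4: 12→17
Order 2: 17→23
Order 1: 23→30
Sum = 2+12+17+23+30 = 84.
SPT (increasing processing time): Order 3 Order 4 Order 2 Order 1 Order 5.
Order 3: 0→2
Order 4: 2→7
Order 2: 7→13
Order 1: 13→20
Order 5: 20→30
Sum = 2+7+13+20+30 = 72.
LPT 108, FIFO 85, EDD 84, SPT 72 → minimum 72.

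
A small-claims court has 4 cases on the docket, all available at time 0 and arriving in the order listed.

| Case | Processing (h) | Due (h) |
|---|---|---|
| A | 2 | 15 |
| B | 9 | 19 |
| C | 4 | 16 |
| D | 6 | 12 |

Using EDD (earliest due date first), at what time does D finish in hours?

EDD (increasing due date): D A C B.
D: 0→6

6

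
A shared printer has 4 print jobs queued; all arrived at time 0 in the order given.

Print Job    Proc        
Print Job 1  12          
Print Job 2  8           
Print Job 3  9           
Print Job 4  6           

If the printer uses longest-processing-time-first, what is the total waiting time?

LPT (decreasing processing time): Print Job 1 Print Job 3 Print Job 2 Print Job 4.
Print Job 1: waits 0, runs 0→12
Print Job 3: waits 12, runs 12→21
Print Job 2: waits 21, runs 21→29
Print Job 4: waits 29, runs 29→35
Sum = 0+12+21+29 = 62.

62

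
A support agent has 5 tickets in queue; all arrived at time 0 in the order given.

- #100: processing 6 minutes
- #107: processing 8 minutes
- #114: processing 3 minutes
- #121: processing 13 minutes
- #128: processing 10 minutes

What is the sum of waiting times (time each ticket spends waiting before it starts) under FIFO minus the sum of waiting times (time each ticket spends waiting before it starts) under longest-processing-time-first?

-37

FIFO (arrival order): #100 #107 #114 #121 #128.
#100: waits 0, runs 0→6
#107: waits 6, runs 6→14
#114: waits 14, runs 14→17
#121: waits 17, runs 17→30
#128: waits 30, runs 30→40
Sum = 0+6+14+17+30 = 67.
LPT (decreasing processing time): #121 #128 #107 #100 #114.
#121: waits 0, runs 0→13
#128: waits 13, runs 13→23
#107: waits 23, runs 23→31
#100: waits 31, runs 31→37
#114: waits 37, runs 37→40
Sum = 0+13+23+31+37 = 104.
Difference = 67 − 104 = -37.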